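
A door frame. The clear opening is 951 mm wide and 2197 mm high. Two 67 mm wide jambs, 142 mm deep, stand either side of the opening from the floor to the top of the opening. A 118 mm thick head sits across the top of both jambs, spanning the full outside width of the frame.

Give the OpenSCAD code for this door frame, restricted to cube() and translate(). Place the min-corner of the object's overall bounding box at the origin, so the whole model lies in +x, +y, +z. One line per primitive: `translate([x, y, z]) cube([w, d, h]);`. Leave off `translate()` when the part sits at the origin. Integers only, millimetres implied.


cube([67, 142, 2197]);
translate([1018, 0, 0]) cube([67, 142, 2197]);
translate([0, 0, 2197]) cube([1085, 142, 118]);


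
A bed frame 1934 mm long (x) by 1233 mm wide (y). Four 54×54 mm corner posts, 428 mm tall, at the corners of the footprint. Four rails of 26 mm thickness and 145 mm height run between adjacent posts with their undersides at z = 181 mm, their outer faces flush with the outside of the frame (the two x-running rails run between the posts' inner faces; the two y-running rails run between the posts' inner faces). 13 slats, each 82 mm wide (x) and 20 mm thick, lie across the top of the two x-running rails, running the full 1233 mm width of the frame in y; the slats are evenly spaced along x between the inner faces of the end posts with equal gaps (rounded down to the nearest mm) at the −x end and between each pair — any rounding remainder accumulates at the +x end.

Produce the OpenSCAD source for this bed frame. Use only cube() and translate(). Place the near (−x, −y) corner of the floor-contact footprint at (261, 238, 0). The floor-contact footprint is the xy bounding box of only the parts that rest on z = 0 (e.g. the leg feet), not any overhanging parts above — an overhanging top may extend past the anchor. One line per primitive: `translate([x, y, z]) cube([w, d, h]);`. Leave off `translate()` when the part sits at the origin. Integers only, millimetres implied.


// slat z = rail_z + rail_h = 181 + 145 = 326
// slat gap = ⌊(1826 − 13·82) / 14⌋ = 54
translate([261, 238, 0]) cube([54, 54, 428]);
translate([261, 1417, 0]) cube([54, 54, 428]);
translate([2141, 238, 0]) cube([54, 54, 428]);
translate([2141, 1417, 0]) cube([54, 54, 428]);
translate([315, 238, 181]) cube([1826, 26, 145]);
translate([315, 1445, 181]) cube([1826, 26, 145]);
translate([261, 292, 181]) cube([26, 1125, 145]);
translate([2169, 292, 181]) cube([26, 1125, 145]);
translate([369, 238, 326]) cube([82, 1233, 20]);
translate([505, 238, 326]) cube([82, 1233, 20]);
translate([641, 238, 326]) cube([82, 1233, 20]);
translate([777, 238, 326]) cube([82, 1233, 20]);
translate([913, 238, 326]) cube([82, 1233, 20]);
translate([1049, 238, 326]) cube([82, 1233, 20]);
translate([1185, 238, 326]) cube([82, 1233, 20]);
translate([1321, 238, 326]) cube([82, 1233, 20]);
translate([1457, 238, 326]) cube([82, 1233, 20]);
translate([1593, 238, 326]) cube([82, 1233, 20]);
translate([1729, 238, 326]) cube([82, 1233, 20]);
translate([1865, 238, 326]) cube([82, 1233, 20]);
translate([2001, 238, 326]) cube([82, 1233, 20]);


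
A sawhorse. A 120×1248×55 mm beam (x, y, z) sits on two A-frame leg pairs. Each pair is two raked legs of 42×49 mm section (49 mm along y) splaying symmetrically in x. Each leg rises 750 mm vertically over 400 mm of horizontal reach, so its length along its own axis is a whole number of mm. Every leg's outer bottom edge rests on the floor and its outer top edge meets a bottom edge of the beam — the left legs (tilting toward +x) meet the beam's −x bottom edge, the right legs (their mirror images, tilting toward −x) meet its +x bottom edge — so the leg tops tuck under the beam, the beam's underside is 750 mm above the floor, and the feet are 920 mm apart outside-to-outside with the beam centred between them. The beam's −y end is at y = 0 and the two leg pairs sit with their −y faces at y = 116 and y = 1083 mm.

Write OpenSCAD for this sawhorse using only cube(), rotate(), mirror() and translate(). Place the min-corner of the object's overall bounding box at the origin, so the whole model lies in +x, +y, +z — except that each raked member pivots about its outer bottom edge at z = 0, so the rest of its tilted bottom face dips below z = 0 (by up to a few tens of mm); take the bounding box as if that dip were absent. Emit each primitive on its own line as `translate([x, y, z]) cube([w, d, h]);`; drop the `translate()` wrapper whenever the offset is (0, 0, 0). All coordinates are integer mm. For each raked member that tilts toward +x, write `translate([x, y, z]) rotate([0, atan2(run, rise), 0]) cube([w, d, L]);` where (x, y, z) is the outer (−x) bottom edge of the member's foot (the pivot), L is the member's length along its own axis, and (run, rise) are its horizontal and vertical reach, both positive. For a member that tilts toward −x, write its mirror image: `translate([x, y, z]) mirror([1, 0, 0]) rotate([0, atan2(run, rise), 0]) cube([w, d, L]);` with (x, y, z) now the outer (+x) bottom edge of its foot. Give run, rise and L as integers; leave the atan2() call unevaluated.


translate([400, 0, 750]) cube([120, 1248, 55]);
translate([0, 116, 0]) rotate([0, atan2(400, 750), 0]) cube([42, 49, 850]);
translate([920, 116, 0]) mirror([1, 0, 0]) rotate([0, atan2(400, 750), 0]) cube([42, 49, 850]);
translate([0, 1083, 0]) rotate([0, atan2(400, 750), 0]) cube([42, 49, 850]);
translate([920, 1083, 0]) mirror([1, 0, 0]) rotate([0, atan2(400, 750), 0]) cube([42, 49, 850]);


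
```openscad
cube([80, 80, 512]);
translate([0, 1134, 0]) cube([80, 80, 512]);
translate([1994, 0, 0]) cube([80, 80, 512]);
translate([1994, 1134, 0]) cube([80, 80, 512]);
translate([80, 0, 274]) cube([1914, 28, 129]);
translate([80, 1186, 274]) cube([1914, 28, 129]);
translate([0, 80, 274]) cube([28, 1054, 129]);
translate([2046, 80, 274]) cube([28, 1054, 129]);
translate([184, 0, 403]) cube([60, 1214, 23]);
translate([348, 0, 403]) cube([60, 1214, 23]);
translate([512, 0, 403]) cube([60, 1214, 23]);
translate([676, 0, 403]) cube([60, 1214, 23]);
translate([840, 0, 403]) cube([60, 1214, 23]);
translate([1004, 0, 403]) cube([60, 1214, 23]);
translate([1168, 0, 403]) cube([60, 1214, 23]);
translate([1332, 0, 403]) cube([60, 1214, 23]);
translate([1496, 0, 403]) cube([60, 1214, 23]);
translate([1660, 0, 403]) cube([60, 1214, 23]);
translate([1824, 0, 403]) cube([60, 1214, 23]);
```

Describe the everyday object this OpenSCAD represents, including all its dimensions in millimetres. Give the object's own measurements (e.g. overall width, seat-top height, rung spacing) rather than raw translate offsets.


A bed frame 2074 mm long (x) by 1214 mm wide (y). Four 80×80 mm corner posts, 512 mm tall, at the corners of the footprint. Four rails of 28 mm thickness and 129 mm height run between adjacent posts with their undersides at z = 274 mm, their outer faces flush with the outside of the frame (the two x-running rails run between the posts' inner faces; the two y-running rails run between the posts' inner faces). 11 slats, each 60 mm wide (x) and 23 mm thick, lie across the top of the two x-running rails, running the full 1214 mm width of the frame in y; along x they sit between the end posts with a 104 mm gap after the −x posts and between neighbouring slats, leaving 110 mm before the +x posts.


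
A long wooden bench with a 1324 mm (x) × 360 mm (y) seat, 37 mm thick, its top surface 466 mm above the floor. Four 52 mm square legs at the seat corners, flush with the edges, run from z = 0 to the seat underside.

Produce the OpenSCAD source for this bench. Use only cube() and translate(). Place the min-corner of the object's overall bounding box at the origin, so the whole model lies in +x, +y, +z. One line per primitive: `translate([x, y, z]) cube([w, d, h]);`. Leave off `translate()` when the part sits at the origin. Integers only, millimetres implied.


translate([0, 0, 429]) cube([1324, 360, 37]);
cube([52, 52, 429]);
translate([0, 308, 0]) cube([52, 52, 429]);
translate([1272, 0, 0]) cube([52, 52, 429]);
translate([1272, 308, 0]) cube([52, 52, 429]);


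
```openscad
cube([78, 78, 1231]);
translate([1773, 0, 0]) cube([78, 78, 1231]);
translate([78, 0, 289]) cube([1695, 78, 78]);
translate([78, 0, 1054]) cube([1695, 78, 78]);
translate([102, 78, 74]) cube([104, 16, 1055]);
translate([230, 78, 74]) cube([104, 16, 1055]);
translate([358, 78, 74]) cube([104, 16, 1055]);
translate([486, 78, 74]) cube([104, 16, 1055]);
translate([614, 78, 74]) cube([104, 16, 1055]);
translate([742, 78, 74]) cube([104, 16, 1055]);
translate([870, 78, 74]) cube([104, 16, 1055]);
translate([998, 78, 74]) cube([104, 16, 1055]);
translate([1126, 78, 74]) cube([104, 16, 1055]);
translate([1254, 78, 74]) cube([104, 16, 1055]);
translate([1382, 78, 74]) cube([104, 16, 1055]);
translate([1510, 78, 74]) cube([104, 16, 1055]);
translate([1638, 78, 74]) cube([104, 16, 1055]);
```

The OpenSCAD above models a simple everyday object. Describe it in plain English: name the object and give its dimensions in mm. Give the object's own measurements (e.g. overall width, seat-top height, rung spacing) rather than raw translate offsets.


A fence section. Two 78×78 mm posts, 1231 mm tall, stand on the floor with a clear span of 1695 mm between their inner faces. Two horizontal rails of 78×78 mm section span the gap between the posts with their undersides at z = 289 mm and z = 1054 mm, flush with the posts' −y face. 13 pickets, each 104 mm wide, 16 mm thick and 1055 mm tall, are fixed to the +y face of the rails with their bottoms at z = 74 mm, spaced across the span with a 24 mm gap after the −x post and between neighbouring pickets, with 31 mm left before the +x post.


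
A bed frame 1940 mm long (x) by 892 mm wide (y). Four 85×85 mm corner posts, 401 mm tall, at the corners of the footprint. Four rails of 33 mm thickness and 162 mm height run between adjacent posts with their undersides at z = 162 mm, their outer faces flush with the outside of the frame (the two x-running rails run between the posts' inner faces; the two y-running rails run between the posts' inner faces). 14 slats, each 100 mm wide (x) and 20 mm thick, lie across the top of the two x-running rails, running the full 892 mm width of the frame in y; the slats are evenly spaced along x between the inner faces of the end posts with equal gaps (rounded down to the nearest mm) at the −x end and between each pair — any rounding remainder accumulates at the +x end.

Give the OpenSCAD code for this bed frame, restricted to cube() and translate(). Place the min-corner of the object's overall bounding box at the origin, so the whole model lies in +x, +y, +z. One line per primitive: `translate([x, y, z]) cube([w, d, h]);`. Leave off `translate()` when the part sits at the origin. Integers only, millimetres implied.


cube([85, 85, 401]);
translate([0, 807, 0]) cube([85, 85, 401]);
translate([1855, 0, 0]) cube([85, 85, 401]);
translate([1855, 807, 0]) cube([85, 85, 401]);
translate([85, 0, 162]) cube([1770, 33, 162]);
translate([85, 859, 162]) cube([1770, 33, 162]);
translate([0, 85, 162]) cube([33, 722, 162]);
translate([1907, 85, 162]) cube([33, 722, 162]);
translate([109, 0, 324]) cube([100, 892, 20]);
translate([233, 0, 324]) cube([100, 892, 20]);
translate([357, 0, 324]) cube([100, 892, 20]);
translate([481, 0, 324]) cube([100, 892, 20]);
translate([605, 0, 324]) cube([100, 892, 20]);
translate([729, 0, 324]) cube([100, 892, 20]);
translate([853, 0, 324]) cube([100, 892, 20]);
translate([977, 0, 324]) cube([100, 892, 20]);
translate([1101, 0, 324]) cube([100, 892, 20]);
translate([1225, 0, 324]) cube([100, 892, 20]);
translate([1349, 0, 324]) cube([100, 892, 20]);
translate([1473, 0, 324]) cube([100, 892, 20]);
translate([1597, 0, 324]) cube([100, 892, 20]);
translate([1721, 0, 324]) cube([100, 892, 20]);


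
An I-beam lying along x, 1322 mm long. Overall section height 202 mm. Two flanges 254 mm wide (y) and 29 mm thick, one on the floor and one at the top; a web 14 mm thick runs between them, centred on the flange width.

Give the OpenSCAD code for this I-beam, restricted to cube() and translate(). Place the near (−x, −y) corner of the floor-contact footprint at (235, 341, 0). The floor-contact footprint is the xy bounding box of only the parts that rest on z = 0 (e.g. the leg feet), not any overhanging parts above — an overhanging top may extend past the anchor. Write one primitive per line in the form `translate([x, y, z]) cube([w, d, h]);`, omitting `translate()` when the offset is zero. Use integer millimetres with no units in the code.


translate([235, 341, 0]) cube([1322, 254, 29]);
translate([235, 461, 29]) cube([1322, 14, 144]);
translate([235, 341, 173]) cube([1322, 254, 29]);


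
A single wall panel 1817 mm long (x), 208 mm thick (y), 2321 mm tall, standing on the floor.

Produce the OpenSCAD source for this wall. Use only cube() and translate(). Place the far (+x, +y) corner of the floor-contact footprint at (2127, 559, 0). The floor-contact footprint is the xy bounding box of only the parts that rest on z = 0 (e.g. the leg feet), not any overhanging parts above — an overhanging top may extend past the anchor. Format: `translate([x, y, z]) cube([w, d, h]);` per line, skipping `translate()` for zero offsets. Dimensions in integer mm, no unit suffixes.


translate([310, 351, 0]) cube([1817, 208, 2321]);


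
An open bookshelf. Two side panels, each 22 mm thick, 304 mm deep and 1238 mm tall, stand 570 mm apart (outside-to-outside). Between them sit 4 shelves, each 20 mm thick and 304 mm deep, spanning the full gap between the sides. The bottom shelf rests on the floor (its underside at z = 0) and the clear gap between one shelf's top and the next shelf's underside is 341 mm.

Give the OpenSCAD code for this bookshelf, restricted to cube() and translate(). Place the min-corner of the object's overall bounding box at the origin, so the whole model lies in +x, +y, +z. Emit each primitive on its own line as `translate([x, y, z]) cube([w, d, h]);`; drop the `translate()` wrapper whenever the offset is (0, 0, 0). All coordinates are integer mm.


cube([22, 304, 1238]);
translate([548, 0, 0]) cube([22, 304, 1238]);
translate([22, 0, 0]) cube([526, 304, 20]);
translate([22, 0, 361]) cube([526, 304, 20]);
translate([22, 0, 722]) cube([526, 304, 20]);
translate([22, 0, 1083]) cube([526, 304, 20]);


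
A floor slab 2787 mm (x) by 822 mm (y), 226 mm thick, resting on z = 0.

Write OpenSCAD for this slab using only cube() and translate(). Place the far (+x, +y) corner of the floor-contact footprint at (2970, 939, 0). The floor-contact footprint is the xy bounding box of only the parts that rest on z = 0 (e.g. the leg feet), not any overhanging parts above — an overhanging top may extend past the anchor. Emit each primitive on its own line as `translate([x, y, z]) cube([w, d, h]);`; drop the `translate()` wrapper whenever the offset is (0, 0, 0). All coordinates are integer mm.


translate([183, 117, 0]) cube([2787, 822, 226]);


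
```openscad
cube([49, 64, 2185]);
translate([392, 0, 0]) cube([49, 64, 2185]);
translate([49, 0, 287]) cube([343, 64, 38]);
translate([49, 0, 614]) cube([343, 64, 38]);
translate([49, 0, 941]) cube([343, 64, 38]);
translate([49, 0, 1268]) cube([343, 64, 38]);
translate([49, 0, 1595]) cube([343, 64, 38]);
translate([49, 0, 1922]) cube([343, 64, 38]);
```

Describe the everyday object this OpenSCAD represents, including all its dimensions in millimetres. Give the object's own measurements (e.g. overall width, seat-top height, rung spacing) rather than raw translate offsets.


A straight ladder. Two 49×64 mm vertical rails, 2185 mm tall, stand 441 mm apart (outside-to-outside) with their front faces coplanar on the −y side. 6 rungs, each 64 mm deep and 38 mm tall, span between the inner faces of the rails, front faces flush with the rails. The lowest rung's underside is at z = 287 mm and rungs are spaced 327 mm apart (underside to underside).


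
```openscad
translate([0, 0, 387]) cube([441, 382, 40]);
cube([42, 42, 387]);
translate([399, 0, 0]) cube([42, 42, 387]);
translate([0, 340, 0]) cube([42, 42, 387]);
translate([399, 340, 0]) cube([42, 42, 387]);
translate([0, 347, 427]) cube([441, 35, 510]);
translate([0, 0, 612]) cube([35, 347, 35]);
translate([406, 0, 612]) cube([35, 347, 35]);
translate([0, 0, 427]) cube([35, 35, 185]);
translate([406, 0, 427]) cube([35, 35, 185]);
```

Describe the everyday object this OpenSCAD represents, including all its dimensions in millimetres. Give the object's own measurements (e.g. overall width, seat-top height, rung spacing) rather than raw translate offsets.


A chair. The seat is a 441×382×40 mm slab with its top at z = 427 mm, on four 42×42 mm corner legs (flush with the seat edges, standing on z = 0). A flat backrest 35 mm thick, 510 mm tall, spans the full seat width and rises from the seat top along its +y edge, rear face flush with the rear of the seat. Two armrests of 35×35 mm section run along each side from the seat's front edge to the front of the backrest, top faces 220 mm above the seat top and outer faces flush with the seat's x-edges; a 35×35 mm post under the front of each armrest stands on the seat at the front corner.


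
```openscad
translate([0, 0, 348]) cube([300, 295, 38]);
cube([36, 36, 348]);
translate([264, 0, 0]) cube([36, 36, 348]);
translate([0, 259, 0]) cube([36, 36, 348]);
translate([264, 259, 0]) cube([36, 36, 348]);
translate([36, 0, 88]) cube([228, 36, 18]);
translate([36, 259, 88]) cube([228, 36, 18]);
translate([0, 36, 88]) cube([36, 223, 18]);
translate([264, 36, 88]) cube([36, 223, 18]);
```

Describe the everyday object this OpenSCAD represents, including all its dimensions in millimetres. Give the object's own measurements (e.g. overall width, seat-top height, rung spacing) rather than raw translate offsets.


A simple wooden stool: a rectangular seat 300 mm (x) by 295 mm (y), 38 mm thick, top face at z = 386 mm, on four square legs, each 36×36 mm in cross-section. The legs rest on z = 0, each flush with a corner of the seat. Four stretchers, 36 mm wide and 18 mm tall, connect adjacent legs with their undersides at z = 88 mm, each running between the inner faces of the legs it joins and aligned with the legs' outer faces on the other axis.


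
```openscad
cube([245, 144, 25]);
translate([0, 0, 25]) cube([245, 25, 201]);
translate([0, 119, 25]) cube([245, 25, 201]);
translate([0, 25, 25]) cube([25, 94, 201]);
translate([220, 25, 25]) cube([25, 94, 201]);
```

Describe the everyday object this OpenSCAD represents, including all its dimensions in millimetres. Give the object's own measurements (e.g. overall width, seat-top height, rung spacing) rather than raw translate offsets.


An open-topped rectangular box: outside dimensions 245×144×226 mm, with a uniform wall and base thickness of 25 mm. The base is a full 245×144 slab on the floor; four walls sit on top of the base. The front and back walls (the −y and +y sides) span the full width; the two side walls fit between them.


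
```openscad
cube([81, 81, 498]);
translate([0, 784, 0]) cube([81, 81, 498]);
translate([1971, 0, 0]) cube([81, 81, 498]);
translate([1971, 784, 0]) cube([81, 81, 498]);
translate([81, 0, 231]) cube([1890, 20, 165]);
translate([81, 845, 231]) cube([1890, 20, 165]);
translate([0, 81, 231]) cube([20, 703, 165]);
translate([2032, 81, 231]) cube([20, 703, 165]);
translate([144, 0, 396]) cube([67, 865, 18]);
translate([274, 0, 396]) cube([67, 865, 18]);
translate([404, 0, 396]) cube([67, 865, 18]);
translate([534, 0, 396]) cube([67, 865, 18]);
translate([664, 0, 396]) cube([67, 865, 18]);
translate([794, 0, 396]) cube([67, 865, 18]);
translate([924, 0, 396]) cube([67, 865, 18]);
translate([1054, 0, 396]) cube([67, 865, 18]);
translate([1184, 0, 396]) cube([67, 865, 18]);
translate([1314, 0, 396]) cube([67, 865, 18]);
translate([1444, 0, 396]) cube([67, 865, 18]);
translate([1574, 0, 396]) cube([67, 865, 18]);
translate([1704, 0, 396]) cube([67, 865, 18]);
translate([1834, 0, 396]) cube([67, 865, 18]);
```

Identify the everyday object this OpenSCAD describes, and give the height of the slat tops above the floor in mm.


A bed frame. The slat-top height is 414 mm.

Four posts, four rails, and a row of slats — a bed frame. Slats sit on the rails at z = 231 + 165 = 396; with slat thickness 18, the top is 414 mm.


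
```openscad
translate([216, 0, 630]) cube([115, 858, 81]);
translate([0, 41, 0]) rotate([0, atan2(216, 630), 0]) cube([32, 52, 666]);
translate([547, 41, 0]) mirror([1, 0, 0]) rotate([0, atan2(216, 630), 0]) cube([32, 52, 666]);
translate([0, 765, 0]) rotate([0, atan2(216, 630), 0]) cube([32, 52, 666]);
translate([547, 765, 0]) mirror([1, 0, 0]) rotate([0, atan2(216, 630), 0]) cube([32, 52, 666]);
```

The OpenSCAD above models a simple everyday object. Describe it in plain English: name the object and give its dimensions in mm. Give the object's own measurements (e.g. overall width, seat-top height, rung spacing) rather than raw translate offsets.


A sawhorse. A 115×858×81 mm beam (x, y, z) sits on two A-frame leg pairs. Each pair is two raked legs of 32×52 mm section (52 mm along y) splaying symmetrically in x. Each leg rises 630 mm vertically over 216 mm of horizontal reach and is 666 mm long along its own axis. Every leg's outer bottom edge rests on the floor and its outer top edge meets a bottom edge of the beam — the left legs (tilting toward +x) meet the beam's −x bottom edge, the right legs (their mirror images, tilting toward −x) meet its +x bottom edge — so the leg tops tuck under the beam, the beam's underside is 630 mm above the floor, and the feet are 547 mm apart outside-to-outside with the beam centred between them. The two leg pairs are set in 41 mm from either end of the beam.


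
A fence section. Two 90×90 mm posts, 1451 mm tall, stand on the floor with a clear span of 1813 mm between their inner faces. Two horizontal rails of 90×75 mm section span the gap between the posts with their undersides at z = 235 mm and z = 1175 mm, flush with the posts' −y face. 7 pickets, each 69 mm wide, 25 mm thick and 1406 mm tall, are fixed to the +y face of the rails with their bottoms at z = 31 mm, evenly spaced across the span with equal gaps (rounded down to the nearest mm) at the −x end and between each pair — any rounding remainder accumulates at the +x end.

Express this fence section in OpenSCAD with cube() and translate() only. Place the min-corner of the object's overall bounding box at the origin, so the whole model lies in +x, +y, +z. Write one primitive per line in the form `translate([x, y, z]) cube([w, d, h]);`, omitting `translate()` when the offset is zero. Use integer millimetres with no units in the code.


cube([90, 90, 1451]);
translate([1903, 0, 0]) cube([90, 90, 1451]);
translate([90, 0, 235]) cube([1813, 90, 75]);
translate([90, 0, 1175]) cube([1813, 90, 75]);
translate([256, 90, 31]) cube([69, 25, 1406]);
translate([491, 90, 31]) cube([69, 25, 1406]);
translate([726, 90, 31]) cube([69, 25, 1406]);
translate([961, 90, 31]) cube([69, 25, 1406]);
translate([1196, 90, 31]) cube([69, 25, 1406]);
translate([1431, 90, 31]) cube([69, 25, 1406]);
translate([1666, 90, 31]) cube([69, 25, 1406]);


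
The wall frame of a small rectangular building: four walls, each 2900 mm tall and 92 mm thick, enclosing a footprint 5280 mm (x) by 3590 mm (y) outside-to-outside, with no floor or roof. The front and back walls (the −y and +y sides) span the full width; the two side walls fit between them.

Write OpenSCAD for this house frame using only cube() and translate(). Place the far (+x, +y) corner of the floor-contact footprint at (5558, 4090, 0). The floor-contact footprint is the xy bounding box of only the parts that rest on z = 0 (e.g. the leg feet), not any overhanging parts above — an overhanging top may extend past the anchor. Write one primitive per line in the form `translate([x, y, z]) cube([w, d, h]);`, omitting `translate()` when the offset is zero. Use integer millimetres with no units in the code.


translate([278, 500, 0]) cube([5280, 92, 2900]);
translate([278, 3998, 0]) cube([5280, 92, 2900]);
translate([278, 592, 0]) cube([92, 3406, 2900]);
translate([5466, 592, 0]) cube([92, 3406, 2900]);


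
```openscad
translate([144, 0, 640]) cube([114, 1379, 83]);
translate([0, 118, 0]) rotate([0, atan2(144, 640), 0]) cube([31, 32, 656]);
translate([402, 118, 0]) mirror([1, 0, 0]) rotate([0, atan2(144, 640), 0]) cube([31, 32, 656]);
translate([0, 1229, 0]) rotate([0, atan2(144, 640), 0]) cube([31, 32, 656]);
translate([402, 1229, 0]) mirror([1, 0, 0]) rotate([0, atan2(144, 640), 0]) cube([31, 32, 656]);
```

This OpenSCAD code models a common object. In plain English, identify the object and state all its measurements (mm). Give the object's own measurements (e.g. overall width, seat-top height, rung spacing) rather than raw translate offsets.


A sawhorse. A 114×1379×83 mm beam (x, y, z) sits on two A-frame leg pairs. Each pair is two raked legs of 31×32 mm section (32 mm along y) splaying symmetrically in x. Each leg rises 640 mm vertically over 144 mm of horizontal reach and is 656 mm long along its own axis. Every leg's outer bottom edge rests on the floor and its outer top edge meets a bottom edge of the beam — the left legs (tilting toward +x) meet the beam's −x bottom edge, the right legs (their mirror images, tilting toward −x) meet its +x bottom edge — so the leg tops tuck under the beam, the beam's underside is 640 mm above the floor, and the feet are 402 mm apart outside-to-outside with the beam centred between them. The two leg pairs are set in 118 mm from either end of the beam.


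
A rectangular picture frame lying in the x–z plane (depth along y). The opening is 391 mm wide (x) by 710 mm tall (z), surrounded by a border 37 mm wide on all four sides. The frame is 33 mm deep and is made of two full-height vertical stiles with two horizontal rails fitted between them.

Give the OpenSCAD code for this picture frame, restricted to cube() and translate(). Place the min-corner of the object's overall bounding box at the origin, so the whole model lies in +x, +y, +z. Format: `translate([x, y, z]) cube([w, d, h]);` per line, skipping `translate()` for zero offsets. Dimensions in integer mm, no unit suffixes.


cube([37, 33, 784]);
translate([428, 0, 0]) cube([37, 33, 784]);
translate([37, 0, 0]) cube([391, 33, 37]);
translate([37, 0, 747]) cube([391, 33, 37]);


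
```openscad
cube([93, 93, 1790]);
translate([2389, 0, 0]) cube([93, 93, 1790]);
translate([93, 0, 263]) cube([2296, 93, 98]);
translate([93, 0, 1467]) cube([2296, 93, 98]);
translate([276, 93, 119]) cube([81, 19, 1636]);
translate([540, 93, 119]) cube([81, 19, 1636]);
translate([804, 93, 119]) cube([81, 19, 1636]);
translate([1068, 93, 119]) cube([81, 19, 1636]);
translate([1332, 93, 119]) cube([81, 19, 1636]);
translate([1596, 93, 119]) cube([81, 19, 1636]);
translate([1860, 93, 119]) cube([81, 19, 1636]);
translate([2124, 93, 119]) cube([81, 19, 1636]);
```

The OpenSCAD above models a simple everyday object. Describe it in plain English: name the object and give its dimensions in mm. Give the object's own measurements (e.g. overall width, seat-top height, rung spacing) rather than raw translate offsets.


A fence section. Two 93×93 mm posts, 1790 mm tall, stand on the floor with a clear span of 2296 mm between their inner faces. Two horizontal rails of 93×98 mm section span the gap between the posts with their undersides at z = 263 mm and z = 1467 mm, flush with the posts' −y face. 8 pickets, each 81 mm wide, 19 mm thick and 1636 mm tall, are fixed to the +y face of the rails with their bottoms at z = 119 mm, spaced across the span with a 183 mm gap after the −x post and between neighbouring pickets, with 184 mm left before the +x post.


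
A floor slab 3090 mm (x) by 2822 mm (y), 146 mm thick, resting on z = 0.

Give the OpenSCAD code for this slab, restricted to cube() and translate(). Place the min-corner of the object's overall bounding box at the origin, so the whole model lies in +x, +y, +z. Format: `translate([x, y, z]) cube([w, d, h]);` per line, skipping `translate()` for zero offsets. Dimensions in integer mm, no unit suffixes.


cube([3090, 2822, 146]);


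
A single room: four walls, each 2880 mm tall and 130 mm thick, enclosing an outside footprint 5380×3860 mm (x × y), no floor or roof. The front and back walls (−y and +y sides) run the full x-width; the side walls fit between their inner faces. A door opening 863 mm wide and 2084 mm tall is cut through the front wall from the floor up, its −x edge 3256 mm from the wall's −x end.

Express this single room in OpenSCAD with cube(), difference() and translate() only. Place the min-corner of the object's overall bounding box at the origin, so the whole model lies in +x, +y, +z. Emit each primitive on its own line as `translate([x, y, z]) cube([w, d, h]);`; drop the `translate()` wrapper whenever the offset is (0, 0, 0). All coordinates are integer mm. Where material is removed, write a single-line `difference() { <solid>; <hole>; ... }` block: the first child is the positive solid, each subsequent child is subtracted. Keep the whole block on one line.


difference() { cube([5380, 130, 2880]); translate([3256, 0, 0]) cube([863, 130, 2084]); }
translate([0, 3730, 0]) cube([5380, 130, 2880]);
translate([0, 130, 0]) cube([130, 3600, 2880]);
translate([5250, 130, 0]) cube([130, 3600, 2880]);


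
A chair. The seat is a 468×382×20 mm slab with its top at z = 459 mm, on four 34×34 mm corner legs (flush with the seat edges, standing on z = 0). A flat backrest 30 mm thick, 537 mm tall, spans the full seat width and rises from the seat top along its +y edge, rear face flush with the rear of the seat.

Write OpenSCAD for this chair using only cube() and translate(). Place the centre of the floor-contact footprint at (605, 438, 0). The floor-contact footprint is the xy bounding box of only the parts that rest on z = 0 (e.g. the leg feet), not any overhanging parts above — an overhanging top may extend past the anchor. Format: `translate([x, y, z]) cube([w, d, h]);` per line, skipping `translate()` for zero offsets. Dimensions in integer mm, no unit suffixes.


translate([371, 247, 439]) cube([468, 382, 20]);
translate([371, 247, 0]) cube([34, 34, 439]);
translate([805, 247, 0]) cube([34, 34, 439]);
translate([371, 595, 0]) cube([34, 34, 439]);
translate([805, 595, 0]) cube([34, 34, 439]);
translate([371, 599, 459]) cube([468, 30, 537]);


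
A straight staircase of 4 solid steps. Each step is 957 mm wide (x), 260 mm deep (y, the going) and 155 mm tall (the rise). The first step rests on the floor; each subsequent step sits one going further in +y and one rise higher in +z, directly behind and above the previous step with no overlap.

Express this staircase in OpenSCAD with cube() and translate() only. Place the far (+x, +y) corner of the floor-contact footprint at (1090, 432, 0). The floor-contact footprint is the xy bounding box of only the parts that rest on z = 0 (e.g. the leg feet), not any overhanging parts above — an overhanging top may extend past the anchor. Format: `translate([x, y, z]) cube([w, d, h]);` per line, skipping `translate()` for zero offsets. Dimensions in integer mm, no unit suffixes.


translate([133, 172, 0]) cube([957, 260, 155]);
translate([133, 432, 155]) cube([957, 260, 155]);
translate([133, 692, 310]) cube([957, 260, 155]);
translate([133, 952, 465]) cube([957, 260, 155]);


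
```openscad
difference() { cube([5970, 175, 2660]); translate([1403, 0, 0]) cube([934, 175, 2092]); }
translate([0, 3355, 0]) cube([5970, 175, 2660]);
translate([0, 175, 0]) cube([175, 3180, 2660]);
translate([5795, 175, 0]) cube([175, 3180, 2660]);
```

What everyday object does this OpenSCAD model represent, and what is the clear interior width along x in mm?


A single room. The interior width is 5620 mm.

Four walls enclosing a rectangle with a door in the front wall — a room. Outside width 5970 minus two 175 mm walls gives 5620 mm.


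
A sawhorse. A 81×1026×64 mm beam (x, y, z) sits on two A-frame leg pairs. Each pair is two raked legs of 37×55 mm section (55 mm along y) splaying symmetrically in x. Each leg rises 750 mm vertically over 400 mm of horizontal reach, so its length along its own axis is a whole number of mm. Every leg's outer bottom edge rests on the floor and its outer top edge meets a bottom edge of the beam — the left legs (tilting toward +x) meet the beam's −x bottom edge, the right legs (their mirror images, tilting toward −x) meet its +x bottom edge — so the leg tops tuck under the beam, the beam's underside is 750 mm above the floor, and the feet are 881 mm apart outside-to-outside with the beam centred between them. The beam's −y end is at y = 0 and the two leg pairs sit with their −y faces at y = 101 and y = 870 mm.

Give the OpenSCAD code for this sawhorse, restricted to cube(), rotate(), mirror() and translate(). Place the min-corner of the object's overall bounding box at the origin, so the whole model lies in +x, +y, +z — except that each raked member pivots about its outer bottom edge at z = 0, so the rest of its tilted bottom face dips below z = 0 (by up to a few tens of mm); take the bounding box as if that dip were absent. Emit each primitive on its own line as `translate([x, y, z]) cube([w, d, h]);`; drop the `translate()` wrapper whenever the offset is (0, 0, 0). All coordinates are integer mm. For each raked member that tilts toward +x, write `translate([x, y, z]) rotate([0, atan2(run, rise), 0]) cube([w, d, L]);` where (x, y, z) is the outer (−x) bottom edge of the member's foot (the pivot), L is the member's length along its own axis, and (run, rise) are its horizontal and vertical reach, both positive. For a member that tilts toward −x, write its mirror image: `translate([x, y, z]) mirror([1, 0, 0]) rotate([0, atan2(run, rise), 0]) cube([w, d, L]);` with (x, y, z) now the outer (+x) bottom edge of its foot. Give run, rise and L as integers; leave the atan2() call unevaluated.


translate([400, 0, 750]) cube([81, 1026, 64]);
translate([0, 101, 0]) rotate([0, atan2(400, 750), 0]) cube([37, 55, 850]);
translate([881, 101, 0]) mirror([1, 0, 0]) rotate([0, atan2(400, 750), 0]) cube([37, 55, 850]);
translate([0, 870, 0]) rotate([0, atan2(400, 750), 0]) cube([37, 55, 850]);
translate([881, 870, 0]) mirror([1, 0, 0]) rotate([0, atan2(400, 750), 0]) cube([37, 55, 850]);


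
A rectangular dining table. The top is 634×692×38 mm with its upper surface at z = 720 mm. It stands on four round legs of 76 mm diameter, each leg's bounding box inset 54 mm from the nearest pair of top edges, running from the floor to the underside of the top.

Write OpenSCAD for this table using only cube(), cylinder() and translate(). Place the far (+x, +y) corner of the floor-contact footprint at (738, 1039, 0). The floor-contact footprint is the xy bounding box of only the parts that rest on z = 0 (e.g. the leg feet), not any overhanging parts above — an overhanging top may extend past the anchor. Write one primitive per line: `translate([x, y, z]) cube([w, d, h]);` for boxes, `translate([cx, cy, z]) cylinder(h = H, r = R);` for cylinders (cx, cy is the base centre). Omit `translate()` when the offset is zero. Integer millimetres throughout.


// leg_h = 720 - 38 = 682
translate([158, 401, 682]) cube([634, 692, 38]);
translate([250, 493, 0]) cylinder(h = 682, r = 38);
translate([700, 493, 0]) cylinder(h = 682, r = 38);
translate([250, 1001, 0]) cylinder(h = 682, r = 38);
translate([700, 1001, 0]) cylinder(h = 682, r = 38);


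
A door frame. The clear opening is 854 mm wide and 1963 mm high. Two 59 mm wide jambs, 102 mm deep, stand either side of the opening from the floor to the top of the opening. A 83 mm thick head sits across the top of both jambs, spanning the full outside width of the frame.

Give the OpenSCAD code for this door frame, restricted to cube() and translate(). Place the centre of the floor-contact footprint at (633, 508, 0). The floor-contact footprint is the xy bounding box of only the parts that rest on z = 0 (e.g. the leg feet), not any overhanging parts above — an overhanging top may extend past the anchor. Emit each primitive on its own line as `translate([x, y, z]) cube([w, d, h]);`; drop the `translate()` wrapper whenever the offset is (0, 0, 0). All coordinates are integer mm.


translate([147, 457, 0]) cube([59, 102, 1963]);
translate([1060, 457, 0]) cube([59, 102, 1963]);
translate([147, 457, 1963]) cube([972, 102, 83]);


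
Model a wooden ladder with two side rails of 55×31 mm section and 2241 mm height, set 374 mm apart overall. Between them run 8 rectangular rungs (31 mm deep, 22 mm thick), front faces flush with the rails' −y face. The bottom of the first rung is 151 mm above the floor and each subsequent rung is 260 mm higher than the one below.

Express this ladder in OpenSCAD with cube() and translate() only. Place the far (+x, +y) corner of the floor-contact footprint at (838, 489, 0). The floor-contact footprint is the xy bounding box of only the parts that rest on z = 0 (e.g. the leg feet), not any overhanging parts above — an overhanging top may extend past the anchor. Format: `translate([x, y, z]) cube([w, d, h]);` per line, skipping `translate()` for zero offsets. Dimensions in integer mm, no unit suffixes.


translate([464, 458, 0]) cube([55, 31, 2241]);
translate([783, 458, 0]) cube([55, 31, 2241]);
translate([519, 458, 151]) cube([264, 31, 22]);
translate([519, 458, 411]) cube([264, 31, 22]);
translate([519, 458, 671]) cube([264, 31, 22]);
translate([519, 458, 931]) cube([264, 31, 22]);
translate([519, 458, 1191]) cube([264, 31, 22]);
translate([519, 458, 1451]) cube([264, 31, 22]);
translate([519, 458, 1711]) cube([264, 31, 22]);
translate([519, 458, 1971]) cube([264, 31, 22]);


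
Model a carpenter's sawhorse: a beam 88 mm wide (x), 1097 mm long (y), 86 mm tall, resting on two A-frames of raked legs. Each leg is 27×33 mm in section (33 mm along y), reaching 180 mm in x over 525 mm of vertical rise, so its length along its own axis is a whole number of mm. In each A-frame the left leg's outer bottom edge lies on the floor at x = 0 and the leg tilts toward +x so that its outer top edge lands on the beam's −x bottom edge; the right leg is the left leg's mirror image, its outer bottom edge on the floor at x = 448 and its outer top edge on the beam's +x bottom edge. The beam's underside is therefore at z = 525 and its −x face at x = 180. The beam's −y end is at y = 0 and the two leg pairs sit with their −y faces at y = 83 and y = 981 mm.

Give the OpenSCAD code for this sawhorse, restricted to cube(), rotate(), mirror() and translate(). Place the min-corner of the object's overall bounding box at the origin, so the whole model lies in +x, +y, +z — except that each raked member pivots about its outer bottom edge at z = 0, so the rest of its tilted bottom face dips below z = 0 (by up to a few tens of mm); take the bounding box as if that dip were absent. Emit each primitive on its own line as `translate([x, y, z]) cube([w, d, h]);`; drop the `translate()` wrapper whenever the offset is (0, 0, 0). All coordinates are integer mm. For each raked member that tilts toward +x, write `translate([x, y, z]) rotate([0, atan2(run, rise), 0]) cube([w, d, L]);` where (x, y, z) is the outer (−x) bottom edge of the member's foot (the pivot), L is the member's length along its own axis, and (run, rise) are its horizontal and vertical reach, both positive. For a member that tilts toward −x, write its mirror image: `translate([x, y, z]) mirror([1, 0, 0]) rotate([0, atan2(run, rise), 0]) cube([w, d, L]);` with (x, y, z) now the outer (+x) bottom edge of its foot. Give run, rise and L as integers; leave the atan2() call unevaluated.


translate([180, 0, 525]) cube([88, 1097, 86]);
translate([0, 83, 0]) rotate([0, atan2(180, 525), 0]) cube([27, 33, 555]);
translate([448, 83, 0]) mirror([1, 0, 0]) rotate([0, atan2(180, 525), 0]) cube([27, 33, 555]);
translate([0, 981, 0]) rotate([0, atan2(180, 525), 0]) cube([27, 33, 555]);
translate([448, 981, 0]) mirror([1, 0, 0]) rotate([0, atan2(180, 525), 0]) cube([27, 33, 555]);


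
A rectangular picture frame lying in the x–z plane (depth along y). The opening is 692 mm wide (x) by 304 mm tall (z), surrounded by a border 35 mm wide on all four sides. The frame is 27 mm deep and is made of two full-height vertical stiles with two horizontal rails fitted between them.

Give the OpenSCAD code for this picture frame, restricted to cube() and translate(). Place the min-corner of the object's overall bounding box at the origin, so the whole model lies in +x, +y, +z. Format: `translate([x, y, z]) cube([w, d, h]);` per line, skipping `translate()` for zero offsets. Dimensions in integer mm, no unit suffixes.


cube([35, 27, 374]);
translate([727, 0, 0]) cube([35, 27, 374]);
translate([35, 0, 0]) cube([692, 27, 35]);
translate([35, 0, 339]) cube([692, 27, 35]);
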